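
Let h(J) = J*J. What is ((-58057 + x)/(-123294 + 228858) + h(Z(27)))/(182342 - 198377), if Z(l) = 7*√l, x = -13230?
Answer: -27917977/338543748 ≈ -0.082465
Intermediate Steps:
h(J) = J²
((-58057 + x)/(-123294 + 228858) + h(Z(27)))/(182342 - 198377) = ((-58057 - 13230)/(-123294 + 228858) + (7*√27)²)/(182342 - 198377) = (-71287/105564 + (7*(3*√3))²)/(-16035) = (-71287*1/105564 + (21*√3)²)*(-1/16035) = (-71287/105564 + 1323)*(-1/16035) = (139589885/105564)*(-1/16035) = -27917977/338543748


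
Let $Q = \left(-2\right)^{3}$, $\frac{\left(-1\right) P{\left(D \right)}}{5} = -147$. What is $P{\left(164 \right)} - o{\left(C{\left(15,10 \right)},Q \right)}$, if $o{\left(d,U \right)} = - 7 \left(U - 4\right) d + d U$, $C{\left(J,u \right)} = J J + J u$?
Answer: $-27765$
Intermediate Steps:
$C{\left(J,u \right)} = J^{2} + J u$
$P{\left(D \right)} = 735$ ($P{\left(D \right)} = \left(-5\right) \left(-147\right) = 735$)
$Q = -8$
$o{\left(d,U \right)} = U d + d \left(28 - 7 U\right)$ ($o{\left(d,U \right)} = - 7 \left(-4 + U\right) d + U d = \left(28 - 7 U\right) d + U d = d \left(28 - 7 U\right) + U d = U d + d \left(28 - 7 U\right)$)
$P{\left(164 \right)} - o{\left(C{\left(15,10 \right)},Q \right)} = 735 - 2 \cdot 15 \left(15 + 10\right) \left(14 - -24\right) = 735 - 2 \cdot 15 \cdot 25 \left(14 + 24\right) = 735 - 2 \cdot 375 \cdot 38 = 735 - 28500 = -27765$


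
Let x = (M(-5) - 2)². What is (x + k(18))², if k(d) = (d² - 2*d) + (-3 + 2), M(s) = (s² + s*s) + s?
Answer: 4562496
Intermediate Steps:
M(s) = s + 2*s² (M(s) = (s² + s²) + s = 2*s² + s = s + 2*s²)
x = 1849 (x = (-5*(1 + 2*(-5)) - 2)² = (-5*(1 - 10) - 2)² = (-5*(-9) - 2)² = (45 - 2)² = 43² = 1849)
k(d) = -1 + d² - 2*d (k(d) = (d² - 2*d) - 1 = -1 + d² - 2*d)
(x + k(18))² = (1849 + (-1 + 18² - 2*18))² = (1849 + (-1 + 324 - 36))² = (1849 + 287)² = 2136² = 4562496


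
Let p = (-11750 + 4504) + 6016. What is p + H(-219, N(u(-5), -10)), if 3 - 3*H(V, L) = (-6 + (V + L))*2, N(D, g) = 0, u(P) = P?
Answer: -1079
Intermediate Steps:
H(V, L) = 5 - 2*L/3 - 2*V/3 (H(V, L) = 1 - (-6 + (V + L))*2/3 = 1 - (-6 + (L + V))*2/3 = 1 - (-6 + L + V)*2/3 = 1 - (-12 + 2*L + 2*V)/3 = 1 + (4 - 2*L/3 - 2*V/3) = 5 - 2*L/3 - 2*V/3)
p = -1230 (p = -7246 + 6016 = -1230)
p + H(-219, N(u(-5), -10)) = -1230 + (5 - ⅔*0 - ⅔*(-219)) = -1230 + (5 + 0 + 146) = -1230 + 151 = -1079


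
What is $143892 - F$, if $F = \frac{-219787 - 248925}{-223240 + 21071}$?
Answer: $\frac{29090033036}{202169} \approx 1.4389 \cdot 10^{5}$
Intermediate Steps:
$F = \frac{468712}{202169}$ ($F = - \frac{468712}{-202169} = \left(-468712\right) \left(- \frac{1}{202169}\right) = \frac{468712}{202169} \approx 2.3184$)
$143892 - F = 143892 - \frac{468712}{202169} = \frac{29090033036}{202169}$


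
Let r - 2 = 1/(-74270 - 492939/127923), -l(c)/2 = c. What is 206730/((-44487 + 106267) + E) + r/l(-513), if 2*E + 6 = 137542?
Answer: 9341486265221470/5891805809797347 ≈ 1.5855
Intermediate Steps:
E = 68768 (E = -3 + (½)*137542 = -3 + 68771 = 68768)
l(c) = -2*c
r = 6334180125/3167111383 (r = 2 + 1/(-74270 - 492939/127923) = 2 + 1/(-74270 - 492939*1/127923) = 2 + 1/(-74270 - 164313/42641) = 2 + 1/(-3167111383/42641) = 2 - 42641/3167111383 = 6334180125/3167111383 ≈ 2.0000)
206730/((-44487 + 106267) + E) + r/l(-513) = 206730/((-44487 + 106267) + 68768) + 6334180125/(3167111383*((-2*(-513)))) = 206730/(61780 + 68768) + (6334180125/3167111383)/1026 = 206730/130548 + (6334180125/3167111383)*(1/1026) = 206730*(1/130548) + 2111393375/1083152092986 = 34455/21758 + 2111393375/1083152092986 = 9341486265221470/5891805809797347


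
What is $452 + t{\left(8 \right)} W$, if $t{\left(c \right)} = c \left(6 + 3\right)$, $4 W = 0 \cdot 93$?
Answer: $452$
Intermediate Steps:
$W = 0$ ($W = \frac{0 \cdot 93}{4} = \frac{1}{4} \cdot 0 = 0$)
$t{\left(c \right)} = 9 c$ ($t{\left(c \right)} = c 9 = 9 c$)
$452 + t{\left(8 \right)} W = 452 + 9 \cdot 8 \cdot 0 = 452 + 72 \cdot 0 = 452 + 0 = 452$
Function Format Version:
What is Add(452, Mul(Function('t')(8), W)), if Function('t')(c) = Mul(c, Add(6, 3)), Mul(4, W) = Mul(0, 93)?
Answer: 452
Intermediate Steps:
W = 0 (W = Mul(Rational(1, 4), Mul(0, 93)) = Mul(Rational(1, 4), 0) = 0)
Function('t')(c) = Mul(9, c) (Function('t')(c) = Mul(c, 9) = Mul(9, c))
Add(452, Mul(Function('t')(8), W)) = Add(452, Mul(Mul(9, 8), 0)) = Add(452, Mul(72, 0)) = Add(452, 0) = 452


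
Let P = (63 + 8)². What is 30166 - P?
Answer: 25125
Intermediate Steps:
P = 5041 (P = 71² = 5041)
30166 - P = 30166 - 1*5041 = 30166 - 5041 = 25125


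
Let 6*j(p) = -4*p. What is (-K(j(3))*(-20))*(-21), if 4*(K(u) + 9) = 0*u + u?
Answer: 3990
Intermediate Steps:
j(p) = -2*p/3 (j(p) = (-4*p)/6 = -2*p/3)
K(u) = -9 + u/4 (K(u) = -9 + (0*u + u)/4 = -9 + (0 + u)/4 = -9 + u/4)
(-K(j(3))*(-20))*(-21) = (-(-9 + (-⅔*3)/4)*(-20))*(-21) = (-(-9 + (¼)*(-2))*(-20))*(-21) = (-(-9 - ½)*(-20))*(-21) = (-1*(-19/2)*(-20))*(-21) = ((19/2)*(-20))*(-21) = -190*(-21) = 3990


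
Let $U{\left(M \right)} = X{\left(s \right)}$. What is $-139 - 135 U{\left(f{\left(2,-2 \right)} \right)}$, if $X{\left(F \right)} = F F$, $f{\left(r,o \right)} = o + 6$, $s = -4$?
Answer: $-2299$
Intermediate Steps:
$f{\left(r,o \right)} = 6 + o$
$X{\left(F \right)} = F^{2}$
$U{\left(M \right)} = 16$ ($U{\left(M \right)} = \left(-4\right)^{2} = 16$)
$-139 - 135 U{\left(f{\left(2,-2 \right)} \right)} = -139 - 2160 = -2299$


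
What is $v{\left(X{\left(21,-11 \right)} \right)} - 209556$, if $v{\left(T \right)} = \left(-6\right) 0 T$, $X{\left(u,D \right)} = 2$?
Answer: $-209556$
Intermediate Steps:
$v{\left(T \right)} = 0$ ($v{\left(T \right)} = 0 T = 0$)
$v{\left(X{\left(21,-11 \right)} \right)} - 209556 = 0 - 209556 = -209556$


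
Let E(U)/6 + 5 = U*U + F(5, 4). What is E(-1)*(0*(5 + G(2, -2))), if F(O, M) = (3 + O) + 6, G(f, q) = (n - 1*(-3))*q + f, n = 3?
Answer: 0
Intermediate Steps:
G(f, q) = f + 6*q (G(f, q) = (3 - 1*(-3))*q + f = (3 + 3)*q + f = 6*q + f = f + 6*q)
F(O, M) = 9 + O
E(U) = 54 + 6*U**2 (E(U) = -30 + 6*(U*U + (9 + 5)) = -30 + 6*(U**2 + 14) = -30 + 6*(14 + U**2) = -30 + (84 + 6*U**2) = 54 + 6*U**2)
E(-1)*(0*(5 + G(2, -2))) = (54 + 6*(-1)**2)*(0*(5 + (2 + 6*(-2)))) = (54 + 6*1)*(0*(5 + (2 - 12))) = (54 + 6)*(0*(5 - 10)) = 60*(0*(-5)) = 60*0 = 0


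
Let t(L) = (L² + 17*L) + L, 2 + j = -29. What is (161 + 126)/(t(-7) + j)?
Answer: -287/108 ≈ -2.6574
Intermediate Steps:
j = -31 (j = -2 - 29 = -31)
t(L) = L² + 18*L
(161 + 126)/(t(-7) + j) = (161 + 126)/(-7*(18 - 7) - 31) = 287/(-7*11 - 31) = 287/(-77 - 31) = 287/(-108) = 287*(-1/108) = -287/108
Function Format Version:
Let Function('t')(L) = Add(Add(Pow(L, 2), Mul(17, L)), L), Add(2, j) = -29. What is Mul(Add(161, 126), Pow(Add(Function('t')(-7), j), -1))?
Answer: Rational(-287, 108) ≈ -2.6574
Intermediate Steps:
j = -31 (j = Add(-2, -29) = -31)
Function('t')(L) = Add(Pow(L, 2), Mul(18, L))
Mul(Add(161, 126), Pow(Add(Function('t')(-7), j), -1)) = Mul(Add(161, 126), Pow(Add(Mul(-7, Add(18, -7)), -31), -1)) = Mul(287, Pow(Add(Mul(-7, 11), -31), -1)) = Mul(287, Pow(Add(-77, -31), -1)) = Mul(287, Pow(-108, -1)) = Mul(287, Rational(-1, 108)) = Rational(-287, 108)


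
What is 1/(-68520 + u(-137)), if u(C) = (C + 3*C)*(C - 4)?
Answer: 1/8748 ≈ 0.00011431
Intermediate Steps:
u(C) = 4*C*(-4 + C) (u(C) = (4*C)*(-4 + C) = 4*C*(-4 + C))
1/(-68520 + u(-137)) = 1/(-68520 + 4*(-137)*(-4 - 137)) = 1/(-68520 + 4*(-137)*(-141)) = 1/(-68520 + 77268) = 1/8748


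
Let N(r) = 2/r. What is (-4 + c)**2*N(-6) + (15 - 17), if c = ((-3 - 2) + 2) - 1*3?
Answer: -106/3 ≈ -35.333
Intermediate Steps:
c = -6 (c = (-5 + 2) - 3 = -3 - 3 = -6)
(-4 + c)**2*N(-6) + (15 - 17) = (-4 - 6)**2*(2/(-6)) + (15 - 17) = (-10)**2*(2*(-1/6)) - 2 = 100*(-1/3) - 2 = -100/3 - 2 = -106/3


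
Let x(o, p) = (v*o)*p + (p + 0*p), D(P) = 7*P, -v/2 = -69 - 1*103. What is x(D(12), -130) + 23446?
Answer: -3733164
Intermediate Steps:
v = 344 (v = -2*(-69 - 1*103) = -2*(-69 - 103) = -2*(-172) = 344)
x(o, p) = p + 344*o*p (x(o, p) = (344*o)*p + (p + 0*p) = 344*o*p + (p + 0) = 344*o*p + p = p + 344*o*p)
x(D(12), -130) + 23446 = -130*(1 + 344*(7*12)) + 23446 = -130*(1 + 344*84) + 23446 = -130*(1 + 28896) + 23446 = -130*28897 + 23446 = -3756610 + 23446 = -3733164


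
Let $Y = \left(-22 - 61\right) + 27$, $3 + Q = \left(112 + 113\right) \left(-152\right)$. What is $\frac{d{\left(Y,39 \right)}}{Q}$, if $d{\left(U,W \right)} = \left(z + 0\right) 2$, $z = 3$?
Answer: $- \frac{2}{11401} \approx -0.00017542$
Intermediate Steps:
$Q = -34203$ ($Q = -3 + \left(112 + 113\right) \left(-152\right) = -3 + 225 \left(-152\right) = -3 - 34200 = -34203$)
$Y = -56$ ($Y = -83 + 27 = -56$)
$d{\left(U,W \right)} = 6$ ($d{\left(U,W \right)} = \left(3 + 0\right) 2 = 3 \cdot 2 = 6$)
$\frac{d{\left(Y,39 \right)}}{Q} = \frac{6}{-34203} = 6 \left(- \frac{1}{34203}\right) = - \frac{2}{11401}$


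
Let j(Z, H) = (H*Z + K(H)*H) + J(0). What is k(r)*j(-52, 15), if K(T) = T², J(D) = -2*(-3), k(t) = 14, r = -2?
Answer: 36414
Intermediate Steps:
J(D) = 6
j(Z, H) = 6 + H³ + H*Z (j(Z, H) = (H*Z + H²*H) + 6 = (H*Z + H³) + 6 = (H³ + H*Z) + 6 = 6 + H³ + H*Z)
k(r)*j(-52, 15) = 14*(6 + 15³ + 15*(-52)) = 14*(6 + 3375 - 780) = 14*2601 = 36414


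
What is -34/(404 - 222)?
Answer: -17/91 ≈ -0.18681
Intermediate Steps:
-34/(404 - 222) = -34/182 = (1/182)*(-34) = -17/91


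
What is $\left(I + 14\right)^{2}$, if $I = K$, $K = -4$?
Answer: $100$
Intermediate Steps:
$I = -4$
$\left(I + 14\right)^{2} = \left(-4 + 14\right)^{2} = 10^{2} = 100$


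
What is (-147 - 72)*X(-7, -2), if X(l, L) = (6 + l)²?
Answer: -219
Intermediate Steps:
(-147 - 72)*X(-7, -2) = (-147 - 72)*(6 - 7)² = -219*(-1)² = -219*1 = -219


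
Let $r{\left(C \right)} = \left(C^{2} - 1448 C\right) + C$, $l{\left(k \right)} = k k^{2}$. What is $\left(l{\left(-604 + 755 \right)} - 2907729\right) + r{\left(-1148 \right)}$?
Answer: $3514282$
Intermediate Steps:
$l{\left(k \right)} = k^{3}$
$r{\left(C \right)} = C^{2} - 1447 C$
$\left(l{\left(-604 + 755 \right)} - 2907729\right) + r{\left(-1148 \right)} = \left(\left(-604 + 755\right)^{3} - 2907729\right) - 1148 \left(-1447 - 1148\right) = \left(151^{3} - 2907729\right) - -2979060 = \left(3442951 - 2907729\right) + 2979060 = 535222 + 2979060 = 3514282$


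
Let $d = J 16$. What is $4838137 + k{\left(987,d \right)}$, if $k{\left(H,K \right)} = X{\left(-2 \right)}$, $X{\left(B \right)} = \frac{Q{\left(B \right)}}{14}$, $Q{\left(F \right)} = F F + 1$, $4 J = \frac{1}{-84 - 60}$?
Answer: $\frac{67733923}{14} \approx 4.8381 \cdot 10^{6}$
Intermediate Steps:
$J = - \frac{1}{576}$ ($J = \frac{1}{4 \left(-84 - 60\right)} = \frac{1}{4 \left(-144\right)} = \frac{1}{4} \left(- \frac{1}{144}\right) = - \frac{1}{576} \approx -0.0017361$)
$Q{\left(F \right)} = 1 + F^{2}$ ($Q{\left(F \right)} = F^{2} + 1 = 1 + F^{2}$)
$d = - \frac{1}{36}$ ($d = \left(- \frac{1}{576}\right) 16 = - \frac{1}{36} \approx -0.027778$)
$X{\left(B \right)} = \frac{1}{14} + \frac{B^{2}}{14}$ ($X{\left(B \right)} = \frac{1 + B^{2}}{14} = \left(1 + B^{2}\right) \frac{1}{14} = \frac{1}{14} + \frac{B^{2}}{14}$)
$k{\left(H,K \right)} = \frac{5}{14}$ ($k{\left(H,K \right)} = \frac{1}{14} + \frac{\left(-2\right)^{2}}{14} = \frac{1}{14} + \frac{1}{14} \cdot 4 = \frac{1}{14} + \frac{2}{7} = \frac{5}{14}$)
$4838137 + k{\left(987,d \right)} = 4838137 + \frac{5}{14} = \frac{67733923}{14}$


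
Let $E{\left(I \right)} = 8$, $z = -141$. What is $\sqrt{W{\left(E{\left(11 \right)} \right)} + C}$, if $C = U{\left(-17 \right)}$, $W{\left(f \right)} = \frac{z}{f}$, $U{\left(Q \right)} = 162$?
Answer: $\frac{\sqrt{2310}}{4} \approx 12.016$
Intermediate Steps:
$W{\left(f \right)} = - \frac{141}{f}$
$C = 162$
$\sqrt{W{\left(E{\left(11 \right)} \right)} + C} = \sqrt{- \frac{141}{8} + 162} = \sqrt{\frac{1155}{8}} = \frac{\sqrt{2310}}{4}$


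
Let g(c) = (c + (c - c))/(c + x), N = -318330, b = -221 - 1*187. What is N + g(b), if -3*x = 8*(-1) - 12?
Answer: -95817024/301 ≈ -3.1833e+5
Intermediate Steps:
b = -408 (b = -221 - 187 = -408)
x = 20/3 (x = -(8*(-1) - 12)/3 = -(-8 - 12)/3 = -⅓*(-20) = 20/3 ≈ 6.6667)
g(c) = c/(20/3 + c) (g(c) = (c + (c - c))/(c + 20/3) = (c + 0)/(20/3 + c) = c/(20/3 + c))
N + g(b) = -318330 + 3*(-408)/(20 + 3*(-408)) = -318330 + 3*(-408)/(20 - 1224) = -318330 + 3*(-408)/(-1204) = -318330 + 3*(-408)*(-1/1204) = -318330 + 306/301 = -95817024/301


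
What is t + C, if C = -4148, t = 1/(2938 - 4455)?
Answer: -6292517/1517 ≈ -4148.0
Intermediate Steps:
t = -1/1517 (t = 1/(-1517) = -1/1517 ≈ -0.00065920)
t + C = -1/1517 - 4148 = -6292517/1517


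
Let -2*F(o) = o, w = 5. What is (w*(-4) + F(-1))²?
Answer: 1521/4 ≈ 380.25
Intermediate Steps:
F(o) = -o/2
(w*(-4) + F(-1))² = (5*(-4) - ½*(-1))² = (-20 + ½)² = (-39/2)² = 1521/4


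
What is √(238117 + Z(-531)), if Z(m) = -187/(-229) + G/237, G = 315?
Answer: √77932653395315/18091 ≈ 487.97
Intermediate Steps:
Z(m) = 38818/18091 (Z(m) = -187/(-229) + 315/237 = -187*(-1/229) + 315*(1/237) = 187/229 + 105/79 = 38818/18091)
√(238117 + Z(-531)) = √(238117 + 38818/18091) = √(4307813465/18091) = √77932653395315/18091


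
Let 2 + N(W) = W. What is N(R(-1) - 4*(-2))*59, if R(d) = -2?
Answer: 236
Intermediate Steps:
N(W) = -2 + W
N(R(-1) - 4*(-2))*59 = (-2 + (-2 - 4*(-2)))*59 = (-2 + (-2 + 8))*59 = (-2 + 6)*59 = 4*59 = 236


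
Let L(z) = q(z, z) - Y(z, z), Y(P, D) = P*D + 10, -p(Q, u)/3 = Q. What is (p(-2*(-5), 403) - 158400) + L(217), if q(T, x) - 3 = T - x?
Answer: -205526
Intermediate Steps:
p(Q, u) = -3*Q
q(T, x) = 3 + T - x (q(T, x) = 3 + (T - x) = 3 + T - x)
Y(P, D) = 10 + D*P (Y(P, D) = D*P + 10 = 10 + D*P)
L(z) = -7 - z² (L(z) = (3 + z - z) - (10 + z*z) = 3 - (10 + z²) = 3 + (-10 - z²) = -7 - z²)
(p(-2*(-5), 403) - 158400) + L(217) = (-(-6)*(-5) - 158400) + (-7 - 1*217²) = (-3*10 - 158400) + (-7 - 1*47089) = (-30 - 158400) + (-7 - 47089) = -158430 - 47096 = -205526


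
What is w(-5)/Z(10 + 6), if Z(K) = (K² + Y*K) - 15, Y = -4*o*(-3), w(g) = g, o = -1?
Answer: -5/49 ≈ -0.10204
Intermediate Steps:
Y = -12 (Y = -4*(-1)*(-3) = 4*(-3) = -12)
Z(K) = -15 + K² - 12*K (Z(K) = (K² - 12*K) - 15 = -15 + K² - 12*K)
w(-5)/Z(10 + 6) = -5/(-15 + (10 + 6)² - 12*(10 + 6)) = -5/(-15 + 16² - 12*16) = -5/(-15 + 256 - 192) = -5/49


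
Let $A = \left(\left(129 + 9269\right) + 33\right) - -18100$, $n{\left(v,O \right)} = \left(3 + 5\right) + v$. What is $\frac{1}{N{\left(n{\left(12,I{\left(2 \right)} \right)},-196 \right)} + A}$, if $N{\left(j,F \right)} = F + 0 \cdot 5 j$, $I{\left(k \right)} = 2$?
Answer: $\frac{1}{27335} \approx 3.6583 \cdot 10^{-5}$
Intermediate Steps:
$n{\left(v,O \right)} = 8 + v$
$N{\left(j,F \right)} = F$ ($N{\left(j,F \right)} = F + 0 j = F + 0 = F$)
$A = 27531$ ($A = \left(9398 + 33\right) + 18100 = 9431 + 18100 = 27531$)
$\frac{1}{N{\left(n{\left(12,I{\left(2 \right)} \right)},-196 \right)} + A} = \frac{1}{-196 + 27531} = \frac{1}{27335}$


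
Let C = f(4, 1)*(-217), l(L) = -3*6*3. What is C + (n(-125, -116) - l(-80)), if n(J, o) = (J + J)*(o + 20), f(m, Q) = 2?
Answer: 23620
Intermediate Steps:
n(J, o) = 2*J*(20 + o) (n(J, o) = (2*J)*(20 + o) = 2*J*(20 + o))
l(L) = -54 (l(L) = -18*3 = -54)
C = -434 (C = 2*(-217) = -434)
C + (n(-125, -116) - l(-80)) = -434 + (2*(-125)*(20 - 116) - 1*(-54)) = -434 + (2*(-125)*(-96) + 54) = -434 + (24000 + 54) = -434 + 24054 = 23620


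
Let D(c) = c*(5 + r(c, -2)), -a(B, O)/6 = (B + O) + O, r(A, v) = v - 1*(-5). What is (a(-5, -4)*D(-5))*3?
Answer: -9360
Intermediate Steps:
r(A, v) = 5 + v (r(A, v) = v + 5 = 5 + v)
a(B, O) = -12*O - 6*B (a(B, O) = -6*((B + O) + O) = -6*(B + 2*O) = -12*O - 6*B)
D(c) = 8*c (D(c) = c*(5 + (5 - 2)) = c*(5 + 3) = c*8 = 8*c)
(a(-5, -4)*D(-5))*3 = ((-12*(-4) - 6*(-5))*(8*(-5)))*3 = ((48 + 30)*(-40))*3 = (78*(-40))*3 = -3120*3 = -9360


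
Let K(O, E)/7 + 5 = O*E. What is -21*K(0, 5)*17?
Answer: 12495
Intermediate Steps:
K(O, E) = -35 + 7*E*O (K(O, E) = -35 + 7*(O*E) = -35 + 7*(E*O) = -35 + 7*E*O)
-21*K(0, 5)*17 = -21*(-35 + 7*5*0)*17 = -21*(-35 + 0)*17 = -21*(-35)*17 = 735*17 = 12495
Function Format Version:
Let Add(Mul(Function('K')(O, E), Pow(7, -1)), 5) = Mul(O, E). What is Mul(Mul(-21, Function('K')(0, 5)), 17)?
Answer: 12495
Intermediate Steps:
Function('K')(O, E) = Add(-35, Mul(7, E, O)) (Function('K')(O, E) = Add(-35, Mul(7, Mul(O, E))) = Add(-35, Mul(7, Mul(E, O))) = Add(-35, Mul(7, E, O)))
Mul(Mul(-21, Function('K')(0, 5)), 17) = Mul(Mul(-21, Add(-35, Mul(7, 5, 0))), 17) = Mul(Mul(-21, Add(-35, 0)), 17) = Mul(Mul(-21, -35), 17) = Mul(735, 17) = 12495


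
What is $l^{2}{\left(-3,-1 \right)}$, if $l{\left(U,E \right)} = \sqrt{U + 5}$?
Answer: $2$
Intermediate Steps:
$l{\left(U,E \right)} = \sqrt{5 + U}$
$l^{2}{\left(-3,-1 \right)} = \left(\sqrt{5 - 3}\right)^{2} = \left(\sqrt{2}\right)^{2} = 2$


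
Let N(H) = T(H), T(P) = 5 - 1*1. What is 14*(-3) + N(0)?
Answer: -38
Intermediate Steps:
T(P) = 4 (T(P) = 5 - 1 = 4)
N(H) = 4
14*(-3) + N(0) = 14*(-3) + 4 = -42 + 4 = -38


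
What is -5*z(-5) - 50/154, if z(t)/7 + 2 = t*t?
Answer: -62010/77 ≈ -805.32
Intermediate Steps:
z(t) = -14 + 7*t² (z(t) = -14 + 7*(t*t) = -14 + 7*t²)
-5*z(-5) - 50/154 = -5*(-14 + 7*(-5)²) - 50/154 = -5*(-14 + 7*25) - 50*1/154 = -5*(-14 + 175) - 25/77 = -5*161 - 25/77 = -805 - 25/77 = -62010/77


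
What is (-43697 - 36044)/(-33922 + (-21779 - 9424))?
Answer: 79741/65125 ≈ 1.2244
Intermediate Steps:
(-43697 - 36044)/(-33922 + (-21779 - 9424)) = -79741/(-33922 - 31203) = -79741/(-65125) = -79741*(-1/65125) = 79741/65125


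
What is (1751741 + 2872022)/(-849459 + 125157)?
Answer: -4623763/724302 ≈ -6.3838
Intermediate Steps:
(1751741 + 2872022)/(-849459 + 125157) = 4623763/(-724302) = 4623763*(-1/724302) = -4623763/724302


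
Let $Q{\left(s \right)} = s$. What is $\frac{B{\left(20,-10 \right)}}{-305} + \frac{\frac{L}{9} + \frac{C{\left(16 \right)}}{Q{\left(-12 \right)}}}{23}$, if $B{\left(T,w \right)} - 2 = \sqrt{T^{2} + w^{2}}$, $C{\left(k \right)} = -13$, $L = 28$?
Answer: $\frac{44399}{252540} - \frac{2 \sqrt{5}}{61} \approx 0.1025$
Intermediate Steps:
$B{\left(T,w \right)} = 2 + \sqrt{T^{2} + w^{2}}$
$\frac{B{\left(20,-10 \right)}}{-305} + \frac{\frac{L}{9} + \frac{C{\left(16 \right)}}{Q{\left(-12 \right)}}}{23} = \frac{2 + \sqrt{20^{2} + \left(-10\right)^{2}}}{-305} + \frac{\frac{28}{9} - \frac{13}{-12}}{23} = \left(2 + \sqrt{400 + 100}\right) \left(- \frac{1}{305}\right) + \left(28 \cdot \frac{1}{9} - - \frac{13}{12}\right) \frac{1}{23} = \left(2 + \sqrt{500}\right) \left(- \frac{1}{305}\right) + \left(\frac{28}{9} + \frac{13}{12}\right) \frac{1}{23} = \left(2 + 10 \sqrt{5}\right) \left(- \frac{1}{305}\right) + \frac{151}{36} \cdot \frac{1}{23} = \left(- \frac{2}{305} - \frac{2 \sqrt{5}}{61}\right) + \frac{151}{828} = \frac{44399}{252540} - \frac{2 \sqrt{5}}{61}$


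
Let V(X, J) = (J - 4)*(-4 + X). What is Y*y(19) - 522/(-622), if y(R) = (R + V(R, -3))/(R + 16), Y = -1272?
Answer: 34030047/10885 ≈ 3126.3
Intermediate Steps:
V(X, J) = (-4 + J)*(-4 + X)
y(R) = (28 - 6*R)/(16 + R) (y(R) = (R + (16 - 4*(-3) - 4*R - 3*R))/(R + 16) = (R + (16 + 12 - 4*R - 3*R))/(16 + R) = (R + (28 - 7*R))/(16 + R) = (28 - 6*R)/(16 + R))
Y*y(19) - 522/(-622) = -2544*(14 - 3*19)/(16 + 19) - 522/(-622) = -2544*(14 - 57)/35 - 522*(-1/622) = -2544*(-43)/35 + 261/311 = -1272*(-86/35) + 261/311 = 109392/35 + 261/311 = 34030047/10885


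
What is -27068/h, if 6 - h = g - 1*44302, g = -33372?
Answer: -6767/19420 ≈ -0.34846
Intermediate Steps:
h = 77680 (h = 6 - (-33372 - 1*44302) = 6 - (-33372 - 44302) = 6 - 1*(-77674) = 6 + 77674 = 77680)
-27068/h = -27068/77680 = -27068*1/77680 = -6767/19420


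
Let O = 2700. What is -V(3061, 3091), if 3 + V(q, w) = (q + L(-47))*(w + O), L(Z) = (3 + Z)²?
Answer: -28937624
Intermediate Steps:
V(q, w) = -3 + (1936 + q)*(2700 + w) (V(q, w) = -3 + (q + (3 - 47)²)*(w + 2700) = -3 + (q + (-44)²)*(2700 + w) = -3 + (q + 1936)*(2700 + w) = -3 + (1936 + q)*(2700 + w))
-V(3061, 3091) = -(5227197 + 1936*3091 + 2700*3061 + 3061*3091) = -(5227197 + 5984176 + 8264700 + 9461551) = -1*28937624 = -28937624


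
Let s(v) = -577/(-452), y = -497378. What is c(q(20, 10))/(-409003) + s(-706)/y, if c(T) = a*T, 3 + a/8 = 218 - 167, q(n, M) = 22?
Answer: -271353128317/13135707221224 ≈ -0.020658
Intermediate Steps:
a = 384 (a = -24 + 8*(218 - 167) = -24 + 8*51 = -24 + 408 = 384)
c(T) = 384*T
s(v) = 577/452 (s(v) = -577*(-1/452) = 577/452)
c(q(20, 10))/(-409003) + s(-706)/y = (384*22)/(-409003) + (577/452)/(-497378) = 8448*(-1/409003) + (577/452)*(-1/497378) = -8448/409003 - 577/224814856 = -271353128317/13135707221224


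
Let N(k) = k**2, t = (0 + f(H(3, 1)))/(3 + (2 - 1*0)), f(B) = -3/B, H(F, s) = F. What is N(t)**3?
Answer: 1/15625 ≈ 6.4000e-5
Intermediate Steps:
t = -1/5 (t = (0 - 3/3)/(3 + (2 - 1*0)) = (0 - 3*1/3)/(3 + (2 + 0)) = (0 - 1)/(3 + 2) = -1/5 ≈ -0.20000)
N(t)**3 = ((-1/5)**2)**3 = (1/25)**3 = 1/15625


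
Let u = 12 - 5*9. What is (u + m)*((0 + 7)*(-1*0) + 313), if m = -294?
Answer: -102351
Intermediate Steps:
u = -33 (u = 12 - 45 = -33)
(u + m)*((0 + 7)*(-1*0) + 313) = (-33 - 294)*((0 + 7)*(-1*0) + 313) = -327*(7*0 + 313) = -327*(0 + 313) = -327*313 = -102351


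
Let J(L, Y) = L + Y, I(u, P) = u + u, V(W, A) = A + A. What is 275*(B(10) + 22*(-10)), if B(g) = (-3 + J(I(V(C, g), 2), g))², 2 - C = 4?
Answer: 546975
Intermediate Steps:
C = -2 (C = 2 - 1*4 = 2 - 4 = -2)
V(W, A) = 2*A
I(u, P) = 2*u
B(g) = (-3 + 5*g)² (B(g) = (-3 + (2*(2*g) + g))² = (-3 + (4*g + g))² = (-3 + 5*g)²)
275*(B(10) + 22*(-10)) = 275*((-3 + 5*10)² + 22*(-10)) = 275*((-3 + 50)² - 220) = 275*(47² - 220) = 275*(2209 - 220) = 275*1989 = 546975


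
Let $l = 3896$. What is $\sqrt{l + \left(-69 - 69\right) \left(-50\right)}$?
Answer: $2 \sqrt{2699} \approx 103.9$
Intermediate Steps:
$\sqrt{l + \left(-69 - 69\right) \left(-50\right)} = \sqrt{3896 + \left(-69 - 69\right) \left(-50\right)} = \sqrt{3896 - -6900} = \sqrt{3896 + 6900} = \sqrt{10796} = 2 \sqrt{2699}$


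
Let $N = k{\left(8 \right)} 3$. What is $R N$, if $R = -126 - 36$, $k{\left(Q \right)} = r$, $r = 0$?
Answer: $0$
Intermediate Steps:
$k{\left(Q \right)} = 0$
$R = -162$ ($R = -126 - 36 = -162$)
$N = 0$ ($N = 0 \cdot 3 = 0$)
$R N = \left(-162\right) 0 = 0$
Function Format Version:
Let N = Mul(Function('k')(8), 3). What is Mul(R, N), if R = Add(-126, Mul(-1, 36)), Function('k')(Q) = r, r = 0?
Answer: 0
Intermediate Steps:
Function('k')(Q) = 0
R = -162 (R = Add(-126, -36) = -162)
N = 0 (N = Mul(0, 3) = 0)
Mul(R, N) = Mul(-162, 0) = 0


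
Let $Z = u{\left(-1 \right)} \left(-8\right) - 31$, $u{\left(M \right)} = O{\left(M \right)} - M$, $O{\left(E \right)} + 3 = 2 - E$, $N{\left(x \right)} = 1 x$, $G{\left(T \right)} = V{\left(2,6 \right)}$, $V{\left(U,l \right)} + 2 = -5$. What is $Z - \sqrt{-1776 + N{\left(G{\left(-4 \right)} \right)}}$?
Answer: $-39 - i \sqrt{1783} \approx -39.0 - 42.226 i$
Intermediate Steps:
$V{\left(U,l \right)} = -7$ ($V{\left(U,l \right)} = -2 - 5 = -7$)
$G{\left(T \right)} = -7$
$N{\left(x \right)} = x$
$O{\left(E \right)} = -1 - E$ ($O{\left(E \right)} = -3 - \left(-2 + E\right) = -1 - E$)
$u{\left(M \right)} = -1 - 2 M$ ($u{\left(M \right)} = \left(-1 - M\right) - M = -1 - 2 M$)
$Z = -39$ ($Z = \left(-1 - -2\right) \left(-8\right) - 31 = \left(-1 + 2\right) \left(-8\right) - 31 = 1 \left(-8\right) - 31 = -8 - 31 = -39$)
$Z - \sqrt{-1776 + N{\left(G{\left(-4 \right)} \right)}} = -39 - \sqrt{-1776 - 7} = -39 - \sqrt{-1783} = -39 - i \sqrt{1783}$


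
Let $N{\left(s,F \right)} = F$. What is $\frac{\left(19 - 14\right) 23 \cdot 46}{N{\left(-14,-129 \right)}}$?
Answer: $- \frac{5290}{129} \approx -41.008$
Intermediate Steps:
$\frac{\left(19 - 14\right) 23 \cdot 46}{N{\left(-14,-129 \right)}} = \frac{\left(19 - 14\right) 23 \cdot 46}{-129} = \left(19 - 14\right) 23 \cdot 46 \left(- \frac{1}{129}\right) = 5 \cdot 23 \cdot 46 \left(- \frac{1}{129}\right) = 115 \cdot 46 \left(- \frac{1}{129}\right) = 5290 \left(- \frac{1}{129}\right) = - \frac{5290}{129}$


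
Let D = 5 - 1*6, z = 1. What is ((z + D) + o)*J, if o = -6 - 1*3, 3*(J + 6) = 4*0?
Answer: 54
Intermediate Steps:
J = -6 (J = -6 + (4*0)/3 = -6 + (⅓)*0 = -6 + 0 = -6)
o = -9 (o = -6 - 3 = -9)
D = -1 (D = 5 - 6 = -1)
((z + D) + o)*J = ((1 - 1) - 9)*(-6) = (0 - 9)*(-6) = -9*(-6) = 54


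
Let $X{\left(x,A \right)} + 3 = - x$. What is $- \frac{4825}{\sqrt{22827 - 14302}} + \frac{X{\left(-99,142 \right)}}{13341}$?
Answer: $\frac{32}{4447} - \frac{965 \sqrt{341}}{341} \approx -52.25$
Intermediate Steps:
$X{\left(x,A \right)} = -3 - x$
$- \frac{4825}{\sqrt{22827 - 14302}} + \frac{X{\left(-99,142 \right)}}{13341} = - \frac{4825}{\sqrt{22827 - 14302}} + \frac{-3 - -99}{13341} = - \frac{4825}{\sqrt{8525}} + \left(-3 + 99\right) \frac{1}{13341} = - \frac{4825}{5 \sqrt{341}} + 96 \cdot \frac{1}{13341} = - 4825 \frac{\sqrt{341}}{1705} + \frac{32}{4447} = - \frac{965 \sqrt{341}}{341} + \frac{32}{4447} = \frac{32}{4447} - \frac{965 \sqrt{341}}{341}$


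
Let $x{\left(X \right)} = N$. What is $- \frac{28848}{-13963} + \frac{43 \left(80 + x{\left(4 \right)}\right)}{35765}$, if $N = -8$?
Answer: $\frac{1074978168}{499386695} \approx 2.1526$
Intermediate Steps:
$x{\left(X \right)} = -8$
$- \frac{28848}{-13963} + \frac{43 \left(80 + x{\left(4 \right)}\right)}{35765} = - \frac{28848}{-13963} + \frac{43 \left(80 - 8\right)}{35765} = \left(-28848\right) \left(- \frac{1}{13963}\right) + 43 \cdot 72 \cdot \frac{1}{35765} = \frac{28848}{13963} + 3096 \cdot \frac{1}{35765} = \frac{28848}{13963} + \frac{3096}{35765} = \frac{1074978168}{499386695}$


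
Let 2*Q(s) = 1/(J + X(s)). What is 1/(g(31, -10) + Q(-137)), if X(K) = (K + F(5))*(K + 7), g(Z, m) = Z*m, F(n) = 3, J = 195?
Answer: -35230/10921299 ≈ -0.0032258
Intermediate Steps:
X(K) = (3 + K)*(7 + K) (X(K) = (K + 3)*(K + 7) = (3 + K)*(7 + K))
Q(s) = 1/(2*(216 + s² + 10*s)) (Q(s) = 1/(2*(195 + (21 + s² + 10*s))) = 1/(2*(216 + s² + 10*s)))
1/(g(31, -10) + Q(-137)) = 1/(31*(-10) + 1/(2*(216 + (-137)² + 10*(-137)))) = 1/(-310 + 1/(2*(216 + 18769 - 1370))) = 1/(-310 + (½)/17615) = 1/(-310 + (½)*(1/17615)) = 1/(-310 + 1/35230) = 1/(-10921299/35230) = -35230/10921299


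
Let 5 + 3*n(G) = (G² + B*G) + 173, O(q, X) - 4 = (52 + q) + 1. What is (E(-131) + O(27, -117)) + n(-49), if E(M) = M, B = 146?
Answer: -4726/3 ≈ -1575.3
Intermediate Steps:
O(q, X) = 57 + q (O(q, X) = 4 + ((52 + q) + 1) = 4 + (53 + q) = 57 + q)
n(G) = 56 + G²/3 + 146*G/3 (n(G) = -5/3 + ((G² + 146*G) + 173)/3 = -5/3 + (173 + G² + 146*G)/3 = -5/3 + (173/3 + G²/3 + 146*G/3) = 56 + G²/3 + 146*G/3)
(E(-131) + O(27, -117)) + n(-49) = (-131 + (57 + 27)) + (56 + (⅓)*(-49)² + (146/3)*(-49)) = (-131 + 84) + (56 + (⅓)*2401 - 7154/3) = -47 + (56 + 2401/3 - 7154/3) = -47 - 4585/3 = -4726/3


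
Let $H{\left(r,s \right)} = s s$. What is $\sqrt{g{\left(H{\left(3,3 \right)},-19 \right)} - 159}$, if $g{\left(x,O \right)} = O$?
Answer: $i \sqrt{178} \approx 13.342 i$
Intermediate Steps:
$H{\left(r,s \right)} = s^{2}$
$\sqrt{g{\left(H{\left(3,3 \right)},-19 \right)} - 159} = \sqrt{-19 - 159} = \sqrt{-178} = i \sqrt{178}$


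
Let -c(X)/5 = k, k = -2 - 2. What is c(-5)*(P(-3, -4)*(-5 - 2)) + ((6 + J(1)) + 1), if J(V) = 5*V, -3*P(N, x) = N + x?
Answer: -944/3 ≈ -314.67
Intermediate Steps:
k = -4
c(X) = 20 (c(X) = -5*(-4) = 20)
P(N, x) = -N/3 - x/3 (P(N, x) = -(N + x)/3 = -N/3 - x/3)
c(-5)*(P(-3, -4)*(-5 - 2)) + ((6 + J(1)) + 1) = 20*((-1/3*(-3) - 1/3*(-4))*(-5 - 2)) + ((6 + 5*1) + 1) = 20*((1 + 4/3)*(-7)) + ((6 + 5) + 1) = 20*((7/3)*(-7)) + (11 + 1) = 20*(-49/3) + 12 = -980/3 + 12 = -944/3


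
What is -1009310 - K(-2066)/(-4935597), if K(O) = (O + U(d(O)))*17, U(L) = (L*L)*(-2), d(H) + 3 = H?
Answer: -4981692989066/4935597 ≈ -1.0093e+6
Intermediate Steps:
d(H) = -3 + H
U(L) = -2*L**2 (U(L) = L**2*(-2) = -2*L**2)
K(O) = -34*(-3 + O)**2 + 17*O (K(O) = (O - 2*(-3 + O)**2)*17 = -34*(-3 + O)**2 + 17*O)
-1009310 - K(-2066)/(-4935597) = -1009310 - (-34*(-3 - 2066)**2 + 17*(-2066))/(-4935597) = -1009310 - (-34*(-2069)**2 - 35122)*(-1)/4935597 = -1009310 - (-34*4280761 - 35122)*(-1)/4935597 = -1009310 - (-145545874 - 35122)*(-1)/4935597 = -1009310 - (-145580996)*(-1)/4935597 = -1009310 - 1*145580996/4935597 = -1009310 - 145580996/4935597 = -4981692989066/4935597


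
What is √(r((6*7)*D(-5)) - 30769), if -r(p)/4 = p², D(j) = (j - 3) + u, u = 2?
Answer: I*√284785 ≈ 533.65*I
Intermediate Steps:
D(j) = -1 + j (D(j) = (j - 3) + 2 = (-3 + j) + 2 = -1 + j)
r(p) = -4*p²
√(r((6*7)*D(-5)) - 30769) = √(-4*1764*(-1 - 5)² - 30769) = √(-4*(42*(-6))² - 30769) = √(-4*(-252)² - 30769) = √(-4*63504 - 30769) = √(-254016 - 30769) = √(-284785) = I*√284785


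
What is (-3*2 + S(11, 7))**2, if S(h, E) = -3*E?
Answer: 729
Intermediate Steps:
(-3*2 + S(11, 7))**2 = (-3*2 - 3*7)**2 = (-6 - 21)**2 = (-27)**2 = 729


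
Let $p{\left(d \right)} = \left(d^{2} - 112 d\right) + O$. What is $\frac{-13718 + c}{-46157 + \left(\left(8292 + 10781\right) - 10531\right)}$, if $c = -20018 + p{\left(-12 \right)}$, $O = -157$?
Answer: $\frac{6481}{7523} \approx 0.86149$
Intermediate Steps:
$p{\left(d \right)} = -157 + d^{2} - 112 d$ ($p{\left(d \right)} = \left(d^{2} - 112 d\right) - 157 = -157 + d^{2} - 112 d$)
$c = -18687$ ($c = -20018 - \left(-1187 - 144\right) = -20018 + \left(-157 + 144 + 1344\right) = -20018 + 1331 = -18687$)
$\frac{-13718 + c}{-46157 + \left(\left(8292 + 10781\right) - 10531\right)} = \frac{-13718 - 18687}{-46157 + \left(\left(8292 + 10781\right) - 10531\right)} = - \frac{32405}{-46157 + \left(19073 - 10531\right)} = - \frac{32405}{-46157 + 8542} = - \frac{32405}{-37615} = \left(-32405\right) \left(- \frac{1}{37615}\right) = \frac{6481}{7523}$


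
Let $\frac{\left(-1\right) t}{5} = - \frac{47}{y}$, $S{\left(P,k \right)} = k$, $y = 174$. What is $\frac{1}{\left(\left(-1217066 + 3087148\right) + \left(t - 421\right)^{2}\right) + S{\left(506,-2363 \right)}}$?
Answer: $\frac{30276}{61878834805} \approx 4.8928 \cdot 10^{-7}$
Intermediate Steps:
$t = \frac{235}{174}$ ($t = - 5 \left(- \frac{47}{174}\right) = - 5 \left(\left(-47\right) \frac{1}{174}\right) = \left(-5\right) \left(- \frac{47}{174}\right) = \frac{235}{174} \approx 1.3506$)
$\frac{1}{\left(\left(-1217066 + 3087148\right) + \left(t - 421\right)^{2}\right) + S{\left(506,-2363 \right)}} = \frac{1}{\left(\left(-1217066 + 3087148\right) + \left(\frac{235}{174} - 421\right)^{2}\right) - 2363} = \frac{1}{\left(1870082 + \left(- \frac{73019}{174}\right)^{2}\right) - 2363} = \frac{1}{\left(1870082 + \frac{5331774361}{30276}\right) - 2363} = \frac{1}{\frac{61950376993}{30276} - 2363} = \frac{1}{\frac{61878834805}{30276}} = \frac{30276}{61878834805}$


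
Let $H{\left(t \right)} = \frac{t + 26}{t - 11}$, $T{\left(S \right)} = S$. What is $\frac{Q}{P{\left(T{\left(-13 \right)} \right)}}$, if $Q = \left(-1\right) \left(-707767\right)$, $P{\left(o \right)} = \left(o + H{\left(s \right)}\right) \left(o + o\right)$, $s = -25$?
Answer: $\frac{12739806}{6097} \approx 2089.5$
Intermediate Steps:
$H{\left(t \right)} = \frac{26 + t}{-11 + t}$
$P{\left(o \right)} = 2 o \left(- \frac{1}{36} + o\right)$ ($P{\left(o \right)} = \left(o + \frac{26 - 25}{-11 - 25}\right) \left(o + o\right) = \left(o + \frac{1}{-36} \cdot 1\right) 2 o = \left(o - \frac{1}{36}\right) 2 o = \left(- \frac{1}{36} + o\right) 2 o = 2 o \left(- \frac{1}{36} + o\right)$)
$Q = 707767$
$\frac{Q}{P{\left(T{\left(-13 \right)} \right)}} = \frac{707767}{\frac{1}{18} \left(-13\right) \left(-1 + 36 \left(-13\right)\right)} = \frac{707767}{\frac{1}{18} \left(-13\right) \left(-1 - 468\right)} = \frac{707767}{\frac{1}{18} \left(-13\right) \left(-469\right)} = \frac{707767}{\frac{6097}{18}} = 707767 \cdot \frac{18}{6097} = \frac{12739806}{6097}$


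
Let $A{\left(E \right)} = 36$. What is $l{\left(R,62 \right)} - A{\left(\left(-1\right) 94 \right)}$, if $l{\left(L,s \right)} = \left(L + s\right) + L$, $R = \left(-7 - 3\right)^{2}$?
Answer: $226$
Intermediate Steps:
$R = 100$ ($R = \left(-10\right)^{2} = 100$)
$l{\left(L,s \right)} = s + 2 L$
$l{\left(R,62 \right)} - A{\left(\left(-1\right) 94 \right)} = \left(62 + 2 \cdot 100\right) - 36 = \left(62 + 200\right) - 36 = 262 - 36 = 226$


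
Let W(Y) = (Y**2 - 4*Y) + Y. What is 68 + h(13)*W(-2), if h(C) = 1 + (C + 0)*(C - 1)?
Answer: 1638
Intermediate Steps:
h(C) = 1 + C*(-1 + C)
W(Y) = Y**2 - 3*Y
68 + h(13)*W(-2) = 68 + (1 + 13**2 - 1*13)*(-2*(-3 - 2)) = 68 + (1 + 169 - 13)*(-2*(-5)) = 68 + 157*10 = 68 + 1570 = 1638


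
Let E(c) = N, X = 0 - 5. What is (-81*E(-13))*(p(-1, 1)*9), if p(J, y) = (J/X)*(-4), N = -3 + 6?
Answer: 8748/5 ≈ 1749.6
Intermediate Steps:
X = -5
N = 3
p(J, y) = 4*J/5 (p(J, y) = (J/(-5))*(-4) = (J*(-⅕))*(-4) = -J/5*(-4) = 4*J/5)
E(c) = 3
(-81*E(-13))*(p(-1, 1)*9) = (-81*3)*(((⅘)*(-1))*9) = -(-972)*9/5 = -243*(-36/5) = 8748/5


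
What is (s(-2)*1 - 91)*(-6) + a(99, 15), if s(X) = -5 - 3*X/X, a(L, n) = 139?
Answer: 733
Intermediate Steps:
s(X) = -8 (s(X) = -5 - 3*1 = -5 - 3 = -8)
(s(-2)*1 - 91)*(-6) + a(99, 15) = (-8*1 - 91)*(-6) + 139 = (-8 - 91)*(-6) + 139 = -99*(-6) + 139 = 594 + 139 = 733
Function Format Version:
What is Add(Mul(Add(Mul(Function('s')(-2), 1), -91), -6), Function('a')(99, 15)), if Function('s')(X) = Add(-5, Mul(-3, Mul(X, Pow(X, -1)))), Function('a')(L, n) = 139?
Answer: 733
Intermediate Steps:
Function('s')(X) = -8 (Function('s')(X) = Add(-5, Mul(-3, 1)) = Add(-5, -3) = -8)
Add(Mul(Add(Mul(Function('s')(-2), 1), -91), -6), Function('a')(99, 15)) = Add(Mul(Add(Mul(-8, 1), -91), -6), 139) = Add(Mul(Add(-8, -91), -6), 139) = Add(Mul(-99, -6), 139) = Add(594, 139) = 733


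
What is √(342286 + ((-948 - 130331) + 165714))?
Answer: √376721 ≈ 613.78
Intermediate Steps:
√(342286 + ((-948 - 130331) + 165714)) = √(342286 + (-131279 + 165714)) = √(342286 + 34435) = √376721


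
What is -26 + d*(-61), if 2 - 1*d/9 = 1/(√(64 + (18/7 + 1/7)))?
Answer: -1124 + 549*√3269/467 ≈ -1056.8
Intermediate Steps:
d = 18 - 9*√3269/467 (d = 18 - 9/√(64 + (18/7 + 1/7)) = 18 - 9/√(64 + (18*(⅐) + 1*(⅐))) = 18 - 9/√(64 + (18/7 + ⅐)) = 18 - 9/√(64 + 19/7) = 18 - 9*√3269/467 ≈ 16.898)
-26 + d*(-61) = -26 + (18 - 9*√3269/467)*(-61) = -26 + (-1098 + 549*√3269/467) = -1124 + 549*√3269/467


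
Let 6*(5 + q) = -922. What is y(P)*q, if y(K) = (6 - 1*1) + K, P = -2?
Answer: -476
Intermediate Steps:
y(K) = 5 + K (y(K) = (6 - 1) + K = 5 + K)
q = -476/3 (q = -5 + (⅙)*(-922) = -5 - 461/3 = -476/3 ≈ -158.67)
y(P)*q = (5 - 2)*(-476/3) = 3*(-476/3) = -476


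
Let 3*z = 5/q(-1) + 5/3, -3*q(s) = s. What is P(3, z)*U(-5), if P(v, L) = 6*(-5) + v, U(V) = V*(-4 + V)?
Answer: -1215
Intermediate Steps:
q(s) = -s/3
z = 50/9 (z = (5/((-⅓*(-1))) + 5/3)/3 = (5/(⅓) + 5*(⅓))/3 = (5*3 + 5/3)/3 = (15 + 5/3)/3 = (⅓)*(50/3) = 50/9 ≈ 5.5556)
P(v, L) = -30 + v
P(3, z)*U(-5) = (-30 + 3)*(-5*(-4 - 5)) = -(-135)*(-9) = -27*45 = -1215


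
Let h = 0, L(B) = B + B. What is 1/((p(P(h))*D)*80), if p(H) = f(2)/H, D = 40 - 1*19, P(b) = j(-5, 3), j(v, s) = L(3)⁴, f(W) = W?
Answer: 27/70 ≈ 0.38571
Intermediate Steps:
L(B) = 2*B
j(v, s) = 1296 (j(v, s) = (2*3)⁴ = 6⁴ = 1296)
P(b) = 1296
D = 21 (D = 40 - 19 = 21)
p(H) = 2/H
1/((p(P(h))*D)*80) = 1/(((2/1296)*21)*80) = 1/(((2*(1/1296))*21)*80) = 1/(((1/648)*21)*80) = 1/((7/216)*80) = 1/(70/27) = 27/70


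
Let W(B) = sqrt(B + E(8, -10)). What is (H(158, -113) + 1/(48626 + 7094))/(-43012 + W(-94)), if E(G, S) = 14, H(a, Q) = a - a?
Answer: -10753/25770948880320 - I*sqrt(5)/25770948880320 ≈ -4.1725e-10 - 8.6767e-14*I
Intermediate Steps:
H(a, Q) = 0
W(B) = sqrt(14 + B) (W(B) = sqrt(B + 14) = sqrt(14 + B))
(H(158, -113) + 1/(48626 + 7094))/(-43012 + W(-94)) = (0 + 1/(48626 + 7094))/(-43012 + sqrt(14 - 94)) = (0 + 1/55720)/(-43012 + sqrt(-80)) = (0 + 1/55720)/(-43012 + 4*I*sqrt(5)) = 1/(55720*(-43012 + 4*I*sqrt(5)))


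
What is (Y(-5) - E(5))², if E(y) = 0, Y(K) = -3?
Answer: 9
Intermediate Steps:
(Y(-5) - E(5))² = (-3 - 1*0)² = (-3 + 0)² = (-3)² = 9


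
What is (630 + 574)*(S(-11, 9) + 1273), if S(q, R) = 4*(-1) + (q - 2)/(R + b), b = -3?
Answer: 4575802/3 ≈ 1.5253e+6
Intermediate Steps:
S(q, R) = -4 + (-2 + q)/(-3 + R) (S(q, R) = 4*(-1) + (q - 2)/(R - 3) = -4 + (-2 + q)/(-3 + R))
(630 + 574)*(S(-11, 9) + 1273) = (630 + 574)*((10 - 11 - 4*9)/(-3 + 9) + 1273) = 1204*((10 - 11 - 36)/6 + 1273) = 1204*((1/6)*(-37) + 1273) = 1204*(-37/6 + 1273) = 1204*(7601/6) = 4575802/3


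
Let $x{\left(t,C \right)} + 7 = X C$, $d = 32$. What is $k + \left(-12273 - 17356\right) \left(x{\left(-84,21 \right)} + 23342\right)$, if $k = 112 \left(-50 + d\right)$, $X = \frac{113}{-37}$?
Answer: $- \frac{25511295430}{37} \approx -6.8949 \cdot 10^{8}$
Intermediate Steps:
$X = - \frac{113}{37}$ ($X = 113 \left(- \frac{1}{37}\right) = - \frac{113}{37} \approx -3.0541$)
$x{\left(t,C \right)} = -7 - \frac{113 C}{37}$
$k = -2016$ ($k = 112 \left(-50 + 32\right) = 112 \left(-18\right) = -2016$)
$k + \left(-12273 - 17356\right) \left(x{\left(-84,21 \right)} + 23342\right) = -2016 + \left(-12273 - 17356\right) \left(\left(-7 - \frac{2373}{37}\right) + 23342\right) = -2016 - 29629 \left(\left(-7 - \frac{2373}{37}\right) + 23342\right) = -2016 - 29629 \left(- \frac{2632}{37} + 23342\right) = -2016 - \frac{25511220838}{37} = - \frac{25511295430}{37}$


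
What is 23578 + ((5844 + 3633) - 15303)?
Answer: 17752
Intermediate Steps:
23578 + ((5844 + 3633) - 15303) = 23578 + (9477 - 15303) = 23578 - 5826 = 17752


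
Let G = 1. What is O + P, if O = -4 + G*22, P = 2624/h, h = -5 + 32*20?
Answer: 14054/635 ≈ 22.132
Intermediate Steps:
h = 635 (h = -5 + 640 = 635)
P = 2624/635 ≈ 4.1323
O = 18 (O = -4 + 1*22 = -4 + 22 = 18)
O + P = 18 + 2624/635 = 14054/635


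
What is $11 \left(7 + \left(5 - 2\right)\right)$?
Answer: $110$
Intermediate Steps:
$11 \left(7 + \left(5 - 2\right)\right) = 11 \left(7 + 3\right) = 11 \cdot 10 = 110$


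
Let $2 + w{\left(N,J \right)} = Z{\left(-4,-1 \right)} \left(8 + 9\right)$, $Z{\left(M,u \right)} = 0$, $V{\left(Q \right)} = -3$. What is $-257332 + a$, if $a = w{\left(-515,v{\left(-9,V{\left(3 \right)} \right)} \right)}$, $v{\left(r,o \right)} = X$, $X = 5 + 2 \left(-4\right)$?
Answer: $-257334$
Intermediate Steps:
$X = -3$ ($X = 5 - 8 = -3$)
$v{\left(r,o \right)} = -3$
$w{\left(N,J \right)} = -2$ ($w{\left(N,J \right)} = -2 + 0 \left(8 + 9\right) = -2 + 0 \cdot 17 = -2 + 0 = -2$)
$a = -2$
$-257332 + a = -257332 - 2 = -257334$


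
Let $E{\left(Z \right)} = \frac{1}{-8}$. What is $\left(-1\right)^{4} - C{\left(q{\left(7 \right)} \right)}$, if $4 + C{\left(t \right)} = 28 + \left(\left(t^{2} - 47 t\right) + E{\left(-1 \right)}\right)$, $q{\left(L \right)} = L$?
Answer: $\frac{2057}{8} \approx 257.13$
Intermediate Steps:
$E{\left(Z \right)} = - \frac{1}{8}$
$C{\left(t \right)} = \frac{191}{8} + t^{2} - 47 t$ ($C{\left(t \right)} = -4 - \left(- \frac{223}{8} - t^{2} + 47 t\right) = -4 + \left(\frac{223}{8} + t^{2} - 47 t\right) = \frac{191}{8} + t^{2} - 47 t$)
$\left(-1\right)^{4} - C{\left(q{\left(7 \right)} \right)} = \left(-1\right)^{4} - \left(\frac{191}{8} + 7^{2} - 329\right) = 1 - \left(\frac{191}{8} + 49 - 329\right) = 1 - - \frac{2049}{8} = 1 + \frac{2049}{8} = \frac{2057}{8}$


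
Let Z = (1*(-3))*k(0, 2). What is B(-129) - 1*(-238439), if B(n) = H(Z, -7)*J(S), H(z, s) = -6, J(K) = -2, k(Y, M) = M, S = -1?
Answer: 238451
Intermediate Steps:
Z = -6 (Z = (1*(-3))*2 = -3*2 = -6)
B(n) = 12 (B(n) = -6*(-2) = 12)
B(-129) - 1*(-238439) = 12 - 1*(-238439) = 12 + 238439 = 238451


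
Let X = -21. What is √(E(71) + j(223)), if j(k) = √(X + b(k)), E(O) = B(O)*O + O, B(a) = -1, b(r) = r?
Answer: 202^(¼) ≈ 3.7700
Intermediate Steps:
E(O) = 0 (E(O) = -O + O = 0)
j(k) = √(-21 + k)
√(E(71) + j(223)) = √(0 + √(-21 + 223)) = √(0 + √202) = √(√202) = 202^(¼)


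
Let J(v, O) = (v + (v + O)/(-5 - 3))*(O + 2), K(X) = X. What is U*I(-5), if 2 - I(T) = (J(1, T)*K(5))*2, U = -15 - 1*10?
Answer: -1175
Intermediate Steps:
U = -25 (U = -15 - 10 = -25)
J(v, O) = (2 + O)*(-O/8 + 7*v/8) (J(v, O) = (v + (O + v)/(-8))*(2 + O) = (v + (O + v)*(-⅛))*(2 + O) = (v + (-O/8 - v/8))*(2 + O) = (-O/8 + 7*v/8)*(2 + O) = (2 + O)*(-O/8 + 7*v/8))
I(T) = -31/2 - 25*T/4 + 5*T²/4 (I(T) = 2 - (-T/4 - T²/8 + (7/4)*1 + (7/8)*T*1)*5*2 = 2 - (-T/4 - T²/8 + 7/4 + 7*T/8)*5*2 = 2 - (7/4 - T²/8 + 5*T/8)*5*2 = 2 - (35/4 - 5*T²/8 + 25*T/8)*2 = 2 - (35/2 - 5*T²/4 + 25*T/4) = 2 + (-35/2 - 25*T/4 + 5*T²/4) = -31/2 - 25*T/4 + 5*T²/4)
U*I(-5) = -25*(-31/2 - 25/4*(-5) + (5/4)*(-5)²) = -25*(-31/2 + 125/4 + (5/4)*25) = -25*(-31/2 + 125/4 + 125/4) = -25*47 = -1175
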